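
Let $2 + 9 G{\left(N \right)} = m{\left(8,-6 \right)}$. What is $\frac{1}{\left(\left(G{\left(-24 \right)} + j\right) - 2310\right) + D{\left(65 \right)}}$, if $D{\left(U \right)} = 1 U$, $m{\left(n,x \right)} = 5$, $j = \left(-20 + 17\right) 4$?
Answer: $- \frac{3}{6770} \approx -0.00044313$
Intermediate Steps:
$j = -12$ ($j = \left(-3\right) 4 = -12$)
$D{\left(U \right)} = U$
$G{\left(N \right)} = \frac{1}{3}$ ($G{\left(N \right)} = - \frac{2}{9} + \frac{1}{9} \cdot 5 = - \frac{2}{9} + \frac{5}{9} = \frac{1}{3}$)
$\frac{1}{\left(\left(G{\left(-24 \right)} + j\right) - 2310\right) + D{\left(65 \right)}} = \frac{1}{\left(\left(\frac{1}{3} - 12\right) - 2310\right) + 65} = \frac{1}{\left(- \frac{35}{3} - 2310\right) + 65} = \frac{1}{- \frac{6965}{3} + 65} = \frac{1}{- \frac{6770}{3}} = - \frac{3}{6770}$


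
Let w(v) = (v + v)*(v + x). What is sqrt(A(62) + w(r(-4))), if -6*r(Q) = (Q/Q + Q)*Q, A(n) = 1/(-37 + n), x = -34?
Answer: sqrt(3601)/5 ≈ 12.002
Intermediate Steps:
r(Q) = -Q*(1 + Q)/6 (r(Q) = -(Q/Q + Q)*Q/6 = -(1 + Q)*Q/6 = -Q*(1 + Q)/6)
w(v) = 2*v*(-34 + v) (w(v) = (v + v)*(v - 34) = (2*v)*(-34 + v) = 2*v*(-34 + v))
sqrt(A(62) + w(r(-4))) = sqrt(1/(-37 + 62) + 2*(-1/6*(-4)*(1 - 4))*(-34 - 1/6*(-4)*(1 - 4))) = sqrt(1/25 + 2*(-1/6*(-4)*(-3))*(-34 - 1/6*(-4)*(-3))) = sqrt(1/25 + 2*(-2)*(-34 - 2)) = sqrt(1/25 + 2*(-2)*(-36)) = sqrt(1/25 + 144) = sqrt(3601/25) = sqrt(3601)/5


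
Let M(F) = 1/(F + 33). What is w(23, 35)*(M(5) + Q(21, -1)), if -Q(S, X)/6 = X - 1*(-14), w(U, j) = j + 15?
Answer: -74075/19 ≈ -3898.7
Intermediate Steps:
w(U, j) = 15 + j
Q(S, X) = -84 - 6*X (Q(S, X) = -6*(X - 1*(-14)) = -6*(X + 14) = -6*(14 + X) = -84 - 6*X)
M(F) = 1/(33 + F)
w(23, 35)*(M(5) + Q(21, -1)) = (15 + 35)*(1/(33 + 5) + (-84 - 6*(-1))) = 50*(1/38 + (-84 + 6)) = 50*(1/38 - 78) = 50*(-2963/38) = -74075/19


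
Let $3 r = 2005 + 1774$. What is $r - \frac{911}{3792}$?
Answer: $\frac{1591915}{1264} \approx 1259.4$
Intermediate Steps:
$r = \frac{3779}{3}$ ($r = \frac{2005 + 1774}{3} = \frac{1}{3} \cdot 3779 = \frac{3779}{3} \approx 1259.7$)
$r - \frac{911}{3792} = \frac{3779}{3} - \frac{911}{3792} = \frac{1591915}{1264}$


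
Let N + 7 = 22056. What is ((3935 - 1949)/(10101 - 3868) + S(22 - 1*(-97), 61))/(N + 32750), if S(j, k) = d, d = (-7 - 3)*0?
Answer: 1986/341562167 ≈ 5.8145e-6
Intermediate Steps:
N = 22049 (N = -7 + 22056 = 22049)
d = 0 (d = -10*0 = 0)
S(j, k) = 0
((3935 - 1949)/(10101 - 3868) + S(22 - 1*(-97), 61))/(N + 32750) = ((3935 - 1949)/(10101 - 3868) + 0)/(22049 + 32750) = (1986/6233 + 0)/54799 = (1986*(1/6233) + 0)*(1/54799) = (1986/6233 + 0)*(1/54799) = (1986/6233)*(1/54799) = 1986/341562167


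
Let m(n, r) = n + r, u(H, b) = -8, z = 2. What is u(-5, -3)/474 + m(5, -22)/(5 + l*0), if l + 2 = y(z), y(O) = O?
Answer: -4049/1185 ≈ -3.4169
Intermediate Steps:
l = 0 (l = -2 + 2 = 0)
u(-5, -3)/474 + m(5, -22)/(5 + l*0) = -8/474 + (5 - 22)/(5 + 0*0) = -8*1/474 - 17/(5 + 0) = -4/237 - 17/5 = -4049/1185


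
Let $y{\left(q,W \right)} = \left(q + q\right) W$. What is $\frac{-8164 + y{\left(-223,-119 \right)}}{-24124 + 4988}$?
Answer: $- \frac{22455}{9568} \approx -2.3469$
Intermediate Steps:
$y{\left(q,W \right)} = 2 W q$ ($y{\left(q,W \right)} = 2 q W = 2 W q$)
$\frac{-8164 + y{\left(-223,-119 \right)}}{-24124 + 4988} = \frac{-8164 + 2 \left(-119\right) \left(-223\right)}{-24124 + 4988} = \frac{-8164 + 53074}{-19136} = 44910 \left(- \frac{1}{19136}\right) = - \frac{22455}{9568}$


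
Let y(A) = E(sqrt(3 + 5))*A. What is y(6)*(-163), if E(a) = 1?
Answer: -978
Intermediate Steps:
y(A) = A (y(A) = 1*A = A)
y(6)*(-163) = 6*(-163) = -978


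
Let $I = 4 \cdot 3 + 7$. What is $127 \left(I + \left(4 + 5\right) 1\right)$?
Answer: $3556$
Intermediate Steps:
$I = 19$ ($I = 12 + 7 = 19$)
$127 \left(I + \left(4 + 5\right) 1\right) = 127 \left(19 + \left(4 + 5\right) 1\right) = 127 \left(19 + 9 \cdot 1\right) = 127 \left(19 + 9\right) = 127 \cdot 28 = 3556$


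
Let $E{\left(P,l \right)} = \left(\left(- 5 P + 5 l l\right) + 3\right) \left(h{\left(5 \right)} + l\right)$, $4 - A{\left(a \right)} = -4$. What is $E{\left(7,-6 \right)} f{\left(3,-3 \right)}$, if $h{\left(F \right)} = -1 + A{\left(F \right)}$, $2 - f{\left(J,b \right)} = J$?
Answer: $-148$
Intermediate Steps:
$A{\left(a \right)} = 8$ ($A{\left(a \right)} = 4 - -4 = 4 + 4 = 8$)
$f{\left(J,b \right)} = 2 - J$
$h{\left(F \right)} = 7$ ($h{\left(F \right)} = -1 + 8 = 7$)
$E{\left(P,l \right)} = \left(7 + l\right) \left(3 - 5 P + 5 l^{2}\right)$ ($E{\left(P,l \right)} = \left(\left(- 5 P + 5 l l\right) + 3\right) \left(7 + l\right) = \left(\left(- 5 P + 5 l^{2}\right) + 3\right) \left(7 + l\right) = \left(3 - 5 P + 5 l^{2}\right) \left(7 + l\right) = \left(7 + l\right) \left(3 - 5 P + 5 l^{2}\right)$)
$E{\left(7,-6 \right)} f{\left(3,-3 \right)} = \left(21 - 245 + 3 \left(-6\right) + 5 \left(-6\right)^{3} + 35 \left(-6\right)^{2} - 35 \left(-6\right)\right) \left(2 - 3\right) = \left(21 - 245 - 18 + 5 \left(-216\right) + 35 \cdot 36 + 210\right) \left(2 - 3\right) = \left(21 - 245 - 18 - 1080 + 1260 + 210\right) \left(-1\right) = 148 \left(-1\right) = -148$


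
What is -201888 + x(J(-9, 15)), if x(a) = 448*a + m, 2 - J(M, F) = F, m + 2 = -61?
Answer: -207775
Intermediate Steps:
m = -63 (m = -2 - 61 = -63)
J(M, F) = 2 - F
x(a) = -63 + 448*a (x(a) = 448*a - 63 = -63 + 448*a)
-201888 + x(J(-9, 15)) = -201888 + (-63 + 448*(2 - 1*15)) = -201888 + (-63 + 448*(2 - 15)) = -201888 + (-63 + 448*(-13)) = -201888 + (-63 - 5824) = -201888 - 5887 = -207775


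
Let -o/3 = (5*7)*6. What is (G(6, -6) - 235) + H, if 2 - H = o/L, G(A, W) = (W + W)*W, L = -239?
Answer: -39109/239 ≈ -163.64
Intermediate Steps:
o = -630 (o = -3*5*7*6 = -105*6 = -3*210 = -630)
G(A, W) = 2*W² (G(A, W) = (2*W)*W = 2*W²)
H = -152/239 (H = 2 - (-630)/(-239) = 2 - (-630)*(-1)/239 = 2 - 1*630/239 = 2 - 630/239 = -152/239 ≈ -0.63598)
(G(6, -6) - 235) + H = (2*(-6)² - 235) - 152/239 = (2*36 - 235) - 152/239 = (72 - 235) - 152/239 = -163 - 152/239 = -39109/239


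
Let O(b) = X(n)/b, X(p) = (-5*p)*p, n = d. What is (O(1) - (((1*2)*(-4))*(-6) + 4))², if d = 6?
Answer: 53824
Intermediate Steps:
n = 6
X(p) = -5*p²
O(b) = -180/b (O(b) = (-5*6²)/b = (-5*36)/b = -180/b)
(O(1) - (((1*2)*(-4))*(-6) + 4))² = (-180/1 - (((1*2)*(-4))*(-6) + 4))² = (-180*1 - ((2*(-4))*(-6) + 4))² = (-180 - (-8*(-6) + 4))² = (-180 - (48 + 4))² = (-180 - 1*52)² = (-180 - 52)² = (-232)² = 53824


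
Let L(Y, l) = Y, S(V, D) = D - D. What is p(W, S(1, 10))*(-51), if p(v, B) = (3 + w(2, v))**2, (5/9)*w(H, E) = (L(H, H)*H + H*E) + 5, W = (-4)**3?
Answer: -56871936/25 ≈ -2.2749e+6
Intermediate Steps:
S(V, D) = 0
W = -64
w(H, E) = 9 + 9*H**2/5 + 9*E*H/5 (w(H, E) = 9*((H*H + H*E) + 5)/5 = 9*((H**2 + E*H) + 5)/5 = 9*(5 + H**2 + E*H)/5 = 9 + 9*H**2/5 + 9*E*H/5)
p(v, B) = (96/5 + 18*v/5)**2 (p(v, B) = (3 + (9 + (9/5)*2**2 + (9/5)*v*2))**2 = (3 + (9 + (9/5)*4 + 18*v/5))**2 = (3 + (9 + 36/5 + 18*v/5))**2 = (3 + (81/5 + 18*v/5))**2 = (96/5 + 18*v/5)**2)
p(W, S(1, 10))*(-51) = (36*(16 + 3*(-64))**2/25)*(-51) = (36*(16 - 192)**2/25)*(-51) = ((36/25)*(-176)**2)*(-51) = ((36/25)*30976)*(-51) = (1115136/25)*(-51) = -56871936/25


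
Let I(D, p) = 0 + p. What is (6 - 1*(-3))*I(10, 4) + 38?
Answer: 74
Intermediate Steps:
I(D, p) = p
(6 - 1*(-3))*I(10, 4) + 38 = (6 - 1*(-3))*4 + 38 = (6 + 3)*4 + 38 = 9*4 + 38 = 36 + 38 = 74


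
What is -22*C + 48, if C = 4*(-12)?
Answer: 1104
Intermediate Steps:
C = -48
-22*C + 48 = -22*(-48) + 48 = 1056 + 48 = 1104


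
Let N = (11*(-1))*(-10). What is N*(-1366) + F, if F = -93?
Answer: -150353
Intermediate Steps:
N = 110 (N = -11*(-10) = 110)
N*(-1366) + F = 110*(-1366) - 93 = -150260 - 93 = -150353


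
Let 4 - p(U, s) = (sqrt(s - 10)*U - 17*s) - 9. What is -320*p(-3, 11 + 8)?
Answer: -110400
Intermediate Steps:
p(U, s) = 13 + 17*s - U*sqrt(-10 + s) (p(U, s) = 4 - ((sqrt(s - 10)*U - 17*s) - 9) = 4 - ((sqrt(-10 + s)*U - 17*s) - 9) = 4 - ((U*sqrt(-10 + s) - 17*s) - 9) = 4 - ((-17*s + U*sqrt(-10 + s)) - 9) = 4 - (-9 - 17*s + U*sqrt(-10 + s)) = 4 + (9 + 17*s - U*sqrt(-10 + s)) = 13 + 17*s - U*sqrt(-10 + s))
-320*p(-3, 11 + 8) = -320*(13 + 17*(11 + 8) - 1*(-3)*sqrt(-10 + (11 + 8))) = -320*(13 + 17*19 - 1*(-3)*sqrt(-10 + 19)) = -320*(13 + 323 - 1*(-3)*sqrt(9)) = -320*(13 + 323 - 1*(-3)*3) = -320*(13 + 323 + 9) = -320*345 = -110400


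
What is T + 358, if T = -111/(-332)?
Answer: 118967/332 ≈ 358.33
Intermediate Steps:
T = 111/332 (T = -111*(-1/332) = 111/332 ≈ 0.33434)
T + 358 = 111/332 + 358 = 118967/332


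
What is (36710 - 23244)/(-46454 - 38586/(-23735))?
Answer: -159807755/551273552 ≈ -0.28989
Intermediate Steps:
(36710 - 23244)/(-46454 - 38586/(-23735)) = 13466/(-46454 - 38586*(-1/23735)) = 13466/(-46454 + 38586/23735) = 13466/(-1102547104/23735) = 13466*(-23735/1102547104) = -159807755/551273552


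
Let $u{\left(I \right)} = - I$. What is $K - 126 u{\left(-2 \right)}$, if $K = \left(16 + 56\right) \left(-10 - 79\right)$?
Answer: $-6660$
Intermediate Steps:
$K = -6408$ ($K = 72 \left(-89\right) = -6408$)
$K - 126 u{\left(-2 \right)} = -6408 - 126 \left(\left(-1\right) \left(-2\right)\right) = -6408 - 252 = -6660$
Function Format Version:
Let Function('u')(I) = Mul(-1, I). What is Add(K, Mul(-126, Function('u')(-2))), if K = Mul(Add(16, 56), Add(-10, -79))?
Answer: -6660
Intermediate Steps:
K = -6408 (K = Mul(72, -89) = -6408)
Add(K, Mul(-126, Function('u')(-2))) = Add(-6408, Mul(-126, Mul(-1, -2))) = Add(-6408, Mul(-126, 2)) = Add(-6408, -252) = -6660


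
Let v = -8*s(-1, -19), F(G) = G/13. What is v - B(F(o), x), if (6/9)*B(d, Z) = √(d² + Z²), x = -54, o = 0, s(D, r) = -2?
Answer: -65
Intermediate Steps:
F(G) = G/13 (F(G) = G*(1/13) = G/13)
B(d, Z) = 3*√(Z² + d²)/2 (B(d, Z) = 3*√(d² + Z²)/2 = 3*√(Z² + d²)/2)
v = 16 (v = -8*(-2) = 16)
v - B(F(o), x) = 16 - 3*√((-54)² + ((1/13)*0)²)/2 = 16 - 3*√(2916 + 0²)/2 = 16 - 3*√(2916 + 0)/2 = 16 - 3*√2916/2 = 16 - 3*54/2 = 16 - 1*81 = 16 - 81 = -65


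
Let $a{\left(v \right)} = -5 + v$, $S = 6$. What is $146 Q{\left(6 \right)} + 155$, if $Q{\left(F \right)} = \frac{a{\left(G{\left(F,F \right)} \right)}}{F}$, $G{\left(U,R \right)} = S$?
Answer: $\frac{538}{3} \approx 179.33$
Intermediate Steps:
$G{\left(U,R \right)} = 6$
$Q{\left(F \right)} = \frac{1}{F}$ ($Q{\left(F \right)} = \frac{-5 + 6}{F} = 1 \frac{1}{F} = \frac{1}{F}$)
$146 Q{\left(6 \right)} + 155 = \frac{146}{6} + 155 = 146 \cdot \frac{1}{6} + 155 = \frac{73}{3} + 155 = \frac{538}{3}$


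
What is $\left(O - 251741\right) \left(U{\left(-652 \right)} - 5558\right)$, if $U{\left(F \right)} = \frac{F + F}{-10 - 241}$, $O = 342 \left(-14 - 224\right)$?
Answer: $\frac{464311026298}{251} \approx 1.8498 \cdot 10^{9}$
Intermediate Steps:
$O = -81396$ ($O = 342 \left(-238\right) = -81396$)
$U{\left(F \right)} = - \frac{2 F}{251}$ ($U{\left(F \right)} = \frac{2 F}{-251} = 2 F \left(- \frac{1}{251}\right) = - \frac{2 F}{251}$)
$\left(O - 251741\right) \left(U{\left(-652 \right)} - 5558\right) = \left(-81396 - 251741\right) \left(\left(- \frac{2}{251}\right) \left(-652\right) - 5558\right) = - 333137 \left(\frac{1304}{251} - 5558\right) = \left(-333137\right) \left(- \frac{1393754}{251}\right) = \frac{464311026298}{251}$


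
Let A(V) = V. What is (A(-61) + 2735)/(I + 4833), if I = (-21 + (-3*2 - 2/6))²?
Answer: 24066/50221 ≈ 0.47920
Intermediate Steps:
I = 6724/9 (I = (-21 + (-6 - 2*⅙))² = (-21 + (-6 - ⅓))² = (-21 - 19/3)² = (-82/3)² = 6724/9 ≈ 747.11)
(A(-61) + 2735)/(I + 4833) = (-61 + 2735)/(6724/9 + 4833) = 2674/(50221/9) = 2674*(9/50221) = 24066/50221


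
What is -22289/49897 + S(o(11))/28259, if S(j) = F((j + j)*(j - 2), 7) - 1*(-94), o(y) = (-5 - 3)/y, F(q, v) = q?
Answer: -75622167933/170614758083 ≈ -0.44323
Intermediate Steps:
o(y) = -8/y
S(j) = 94 + 2*j*(-2 + j) (S(j) = (j + j)*(j - 2) - 1*(-94) = (2*j)*(-2 + j) + 94 = 2*j*(-2 + j) + 94 = 94 + 2*j*(-2 + j))
-22289/49897 + S(o(11))/28259 = -22289/49897 + (94 + 2*(-8/11)*(-2 - 8/11))/28259 = -22289*1/49897 + (94 + 2*(-8*1/11)*(-2 - 8*1/11))*(1/28259) = -22289/49897 + (94 + 2*(-8/11)*(-2 - 8/11))*(1/28259) = -22289/49897 + (94 + 2*(-8/11)*(-30/11))*(1/28259) = -22289/49897 + (94 + 480/121)*(1/28259) = -22289/49897 + (11854/121)*(1/28259) = -22289/49897 + 11854/3419339 = -75622167933/170614758083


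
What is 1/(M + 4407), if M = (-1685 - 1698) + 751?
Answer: 1/1775 ≈ 0.00056338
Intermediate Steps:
M = -2632 (M = -3383 + 751 = -2632)
1/(M + 4407) = 1/(-2632 + 4407) = 1/1775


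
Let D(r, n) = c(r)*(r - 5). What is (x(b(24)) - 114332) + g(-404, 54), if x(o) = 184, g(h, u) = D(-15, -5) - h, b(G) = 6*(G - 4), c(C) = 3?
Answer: -113804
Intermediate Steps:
b(G) = -24 + 6*G (b(G) = 6*(-4 + G) = -24 + 6*G)
D(r, n) = -15 + 3*r (D(r, n) = 3*(r - 5) = 3*(-5 + r) = -15 + 3*r)
g(h, u) = -60 - h (g(h, u) = (-15 + 3*(-15)) - h = (-15 - 45) - h = -60 - h)
(x(b(24)) - 114332) + g(-404, 54) = (184 - 114332) + (-60 - 1*(-404)) = -114148 + (-60 + 404) = -114148 + 344 = -113804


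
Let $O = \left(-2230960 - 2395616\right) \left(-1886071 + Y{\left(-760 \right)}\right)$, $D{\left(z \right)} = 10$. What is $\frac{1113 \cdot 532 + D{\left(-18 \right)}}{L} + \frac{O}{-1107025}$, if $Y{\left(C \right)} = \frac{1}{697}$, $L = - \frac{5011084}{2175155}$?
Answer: $- \frac{15735745224339314504437}{1933267249887350} \approx -8.1395 \cdot 10^{6}$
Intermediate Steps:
$L = - \frac{5011084}{2175155}$ ($L = \left(-5011084\right) \frac{1}{2175155} = - \frac{5011084}{2175155} \approx -2.3038$)
$Y{\left(C \right)} = \frac{1}{697}$
$O = \frac{6082057418931936}{697}$ ($O = \left(-2230960 - 2395616\right) \left(-1886071 + \frac{1}{697}\right) = \left(-4626576\right) \left(- \frac{1314591486}{697}\right) = \frac{6082057418931936}{697} \approx 8.726 \cdot 10^{12}$)
$\frac{1113 \cdot 532 + D{\left(-18 \right)}}{L} + \frac{O}{-1107025} = \frac{1113 \cdot 532 + 10}{- \frac{5011084}{2175155}} + \frac{6082057418931936}{697 \left(-1107025\right)} = \left(592116 + 10\right) \left(- \frac{2175155}{5011084}\right) + \frac{6082057418931936}{697} \left(- \frac{1}{1107025}\right) = 592126 \left(- \frac{2175155}{5011084}\right) - \frac{6082057418931936}{771596425} = - \frac{643982914765}{2505542} - \frac{6082057418931936}{771596425} = - \frac{15735745224339314504437}{1933267249887350}$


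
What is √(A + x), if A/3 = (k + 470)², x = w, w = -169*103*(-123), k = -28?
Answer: 39*√1793 ≈ 1651.4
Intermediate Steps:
w = 2141061 (w = -17407*(-123) = 2141061)
x = 2141061
A = 586092 (A = 3*(-28 + 470)² = 3*442² = 3*195364 = 586092)
√(A + x) = √(586092 + 2141061) = √2727153 = 39*√1793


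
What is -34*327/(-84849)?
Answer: 3706/28283 ≈ 0.13103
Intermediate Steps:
-34*327/(-84849) = -11118*(-1/84849) = 3706/28283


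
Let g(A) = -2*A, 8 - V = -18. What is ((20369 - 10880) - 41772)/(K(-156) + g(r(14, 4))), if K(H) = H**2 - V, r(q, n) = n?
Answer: -32283/24302 ≈ -1.3284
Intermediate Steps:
V = 26 (V = 8 - 1*(-18) = 8 + 18 = 26)
K(H) = -26 + H**2 (K(H) = H**2 - 1*26 = H**2 - 26 = -26 + H**2)
((20369 - 10880) - 41772)/(K(-156) + g(r(14, 4))) = ((20369 - 10880) - 41772)/((-26 + (-156)**2) - 2*4) = (9489 - 41772)/((-26 + 24336) - 8) = -32283/(24310 - 8) = -32283/24302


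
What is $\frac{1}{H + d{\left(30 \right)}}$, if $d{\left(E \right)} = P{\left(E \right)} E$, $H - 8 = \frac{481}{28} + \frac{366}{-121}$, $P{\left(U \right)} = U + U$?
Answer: $\frac{3388}{6173457} \approx 0.0005488$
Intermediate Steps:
$P{\left(U \right)} = 2 U$
$H = \frac{75057}{3388}$ ($H = 8 + \left(\frac{481}{28} + \frac{366}{-121}\right) = 8 + \left(481 \cdot \frac{1}{28} + 366 \left(- \frac{1}{121}\right)\right) = 8 + \left(\frac{481}{28} - \frac{366}{121}\right) = 8 + \frac{47953}{3388} = \frac{75057}{3388} \approx 22.154$)
$d{\left(E \right)} = 2 E^{2}$ ($d{\left(E \right)} = 2 E E = 2 E^{2}$)
$\frac{1}{H + d{\left(30 \right)}} = \frac{1}{\frac{75057}{3388} + 2 \cdot 30^{2}} = \frac{1}{\frac{75057}{3388} + 2 \cdot 900} = \frac{1}{\frac{75057}{3388} + 1800} = \frac{1}{\frac{6173457}{3388}} = \frac{3388}{6173457}$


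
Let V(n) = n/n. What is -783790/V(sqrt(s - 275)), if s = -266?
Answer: -783790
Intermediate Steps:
V(n) = 1
-783790/V(sqrt(s - 275)) = -783790/1 = -783790*1 = -783790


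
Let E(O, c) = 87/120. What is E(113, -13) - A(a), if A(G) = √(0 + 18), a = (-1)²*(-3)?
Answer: 29/40 - 3*√2 ≈ -3.5176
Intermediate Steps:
E(O, c) = 29/40 (E(O, c) = 87*(1/120) = 29/40)
a = -3 (a = 1*(-3) = -3)
A(G) = 3*√2 (A(G) = √18 = 3*√2)
E(113, -13) - A(a) = 29/40 - 3*√2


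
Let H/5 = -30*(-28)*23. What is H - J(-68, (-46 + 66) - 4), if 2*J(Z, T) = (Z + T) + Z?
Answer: 96660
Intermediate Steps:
J(Z, T) = Z + T/2 (J(Z, T) = ((Z + T) + Z)/2 = ((T + Z) + Z)/2 = (T + 2*Z)/2 = Z + T/2)
H = 96600 (H = 5*(-30*(-28)*23) = 5*(840*23) = 5*19320 = 96600)
H - J(-68, (-46 + 66) - 4) = 96600 - (-68 + ((-46 + 66) - 4)/2) = 96600 - (-68 + (20 - 4)/2) = 96600 - (-68 + (½)*16) = 96600 - (-68 + 8) = 96600 - 1*(-60) = 96600 + 60 = 96660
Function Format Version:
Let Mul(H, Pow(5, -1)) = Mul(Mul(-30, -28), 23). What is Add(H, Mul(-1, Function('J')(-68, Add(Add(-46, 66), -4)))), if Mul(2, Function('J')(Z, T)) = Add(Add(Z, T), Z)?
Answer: 96660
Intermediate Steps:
Function('J')(Z, T) = Add(Z, Mul(Rational(1, 2), T)) (Function('J')(Z, T) = Mul(Rational(1, 2), Add(Add(Z, T), Z)) = Mul(Rational(1, 2), Add(Add(T, Z), Z)) = Mul(Rational(1, 2), Add(T, Mul(2, Z))) = Add(Z, Mul(Rational(1, 2), T)))
H = 96600 (H = Mul(5, Mul(Mul(-30, -28), 23)) = Mul(5, Mul(840, 23)) = Mul(5, 19320) = 96600)
Add(H, Mul(-1, Function('J')(-68, Add(Add(-46, 66), -4)))) = Add(96600, Mul(-1, Add(-68, Mul(Rational(1, 2), Add(Add(-46, 66), -4))))) = Add(96600, Mul(-1, Add(-68, Mul(Rational(1, 2), Add(20, -4))))) = Add(96600, Mul(-1, Add(-68, Mul(Rational(1, 2), 16)))) = Add(96600, Mul(-1, Add(-68, 8))) = Add(96600, Mul(-1, -60)) = Add(96600, 60) = 96660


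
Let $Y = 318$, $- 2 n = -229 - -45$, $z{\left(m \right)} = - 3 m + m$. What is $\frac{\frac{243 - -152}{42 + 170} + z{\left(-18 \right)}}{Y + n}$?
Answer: $\frac{8027}{86920} \approx 0.092349$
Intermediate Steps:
$z{\left(m \right)} = - 2 m$
$n = 92$ ($n = - \frac{-229 - -45}{2} = - \frac{-229 + 45}{2} = \left(- \frac{1}{2}\right) \left(-184\right) = 92$)
$\frac{\frac{243 - -152}{42 + 170} + z{\left(-18 \right)}}{Y + n} = \frac{\frac{243 - -152}{42 + 170} - -36}{318 + 92} = \frac{\frac{243 + 152}{212} + 36}{410} = \left(395 \cdot \frac{1}{212} + 36\right) \frac{1}{410} = \left(\frac{395}{212} + 36\right) \frac{1}{410} = \frac{8027}{212} \cdot \frac{1}{410} = \frac{8027}{86920}$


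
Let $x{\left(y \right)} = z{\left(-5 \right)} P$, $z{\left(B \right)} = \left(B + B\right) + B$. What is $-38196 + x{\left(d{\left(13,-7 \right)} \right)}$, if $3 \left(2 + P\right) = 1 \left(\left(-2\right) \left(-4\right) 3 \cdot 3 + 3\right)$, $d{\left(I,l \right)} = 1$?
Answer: $-38541$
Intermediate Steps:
$z{\left(B \right)} = 3 B$ ($z{\left(B \right)} = 2 B + B = 3 B$)
$P = 23$ ($P = -2 + \frac{1 \left(\left(-2\right) \left(-4\right) 3 \cdot 3 + 3\right)}{3} = -2 + \frac{1 \left(8 \cdot 3 \cdot 3 + 3\right)}{3} = -2 + \frac{1 \left(24 \cdot 3 + 3\right)}{3} = -2 + \frac{1 \left(72 + 3\right)}{3} = -2 + \frac{1 \cdot 75}{3} = -2 + \frac{1}{3} \cdot 75 = -2 + 25 = 23$)
$x{\left(y \right)} = -345$ ($x{\left(y \right)} = 3 \left(-5\right) 23 = \left(-15\right) 23 = -345$)
$-38196 + x{\left(d{\left(13,-7 \right)} \right)} = -38196 - 345 = -38541$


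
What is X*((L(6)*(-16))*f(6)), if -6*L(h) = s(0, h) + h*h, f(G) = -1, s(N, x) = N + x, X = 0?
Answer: 0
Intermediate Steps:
L(h) = -h/6 - h**2/6 (L(h) = -((0 + h) + h*h)/6 = -(h + h**2)/6 = -h/6 - h**2/6)
X*((L(6)*(-16))*f(6)) = 0*((((1/6)*6*(-1 - 1*6))*(-16))*(-1)) = 0*((((1/6)*6*(-1 - 6))*(-16))*(-1)) = 0*((((1/6)*6*(-7))*(-16))*(-1)) = 0*(-7*(-16)*(-1)) = 0*(112*(-1)) = 0*(-112) = 0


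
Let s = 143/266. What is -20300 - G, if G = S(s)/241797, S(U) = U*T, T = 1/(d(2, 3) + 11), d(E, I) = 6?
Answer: -22196142490343/1093406034 ≈ -20300.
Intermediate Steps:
T = 1/17 (T = 1/(6 + 11) = 1/17 ≈ 0.058824)
s = 143/266 (s = 143*(1/266) = 143/266 ≈ 0.53759)
S(U) = U/17 (S(U) = U*(1/17) = U/17)
G = 143/1093406034 (G = ((1/17)*(143/266))/241797 = (143/4522)*(1/241797) = 143/1093406034 ≈ 1.3078e-7)
-20300 - G = -20300 - 1*143/1093406034 = -20300 - 143/1093406034 = -22196142490343/1093406034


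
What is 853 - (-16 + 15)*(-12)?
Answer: 841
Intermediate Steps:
853 - (-16 + 15)*(-12) = 853 - (-1)*(-12) = 853 - 1*12 = 853 - 12 = 841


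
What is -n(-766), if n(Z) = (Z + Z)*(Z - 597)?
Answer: -2088116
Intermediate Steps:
n(Z) = 2*Z*(-597 + Z) (n(Z) = (2*Z)*(-597 + Z) = 2*Z*(-597 + Z))
-n(-766) = -2*(-766)*(-597 - 766) = -2*(-766)*(-1363) = -1*2088116 = -2088116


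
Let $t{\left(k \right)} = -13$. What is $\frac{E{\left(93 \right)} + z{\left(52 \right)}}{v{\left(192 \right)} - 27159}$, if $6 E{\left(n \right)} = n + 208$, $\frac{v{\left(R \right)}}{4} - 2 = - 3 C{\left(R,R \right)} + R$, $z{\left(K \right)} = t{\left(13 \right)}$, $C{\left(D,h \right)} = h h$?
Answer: $- \frac{223}{2812506} \approx -7.9289 \cdot 10^{-5}$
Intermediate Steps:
$C{\left(D,h \right)} = h^{2}$
$z{\left(K \right)} = -13$
$v{\left(R \right)} = 8 - 12 R^{2} + 4 R$ ($v{\left(R \right)} = 8 + 4 \left(- 3 R^{2} + R\right) = 8 + 4 \left(R - 3 R^{2}\right) = 8 - \left(- 4 R + 12 R^{2}\right) = 8 - 12 R^{2} + 4 R$)
$E{\left(n \right)} = \frac{104}{3} + \frac{n}{6}$ ($E{\left(n \right)} = \frac{n + 208}{6} = \frac{208 + n}{6} = \frac{104}{3} + \frac{n}{6}$)
$\frac{E{\left(93 \right)} + z{\left(52 \right)}}{v{\left(192 \right)} - 27159} = \frac{\left(\frac{104}{3} + \frac{1}{6} \cdot 93\right) - 13}{\left(8 - 12 \cdot 192^{2} + 4 \cdot 192\right) - 27159} = \frac{\left(\frac{104}{3} + \frac{31}{2}\right) - 13}{\left(8 - 442368 + 768\right) - 27159} = \frac{\frac{301}{6} - 13}{\left(8 - 442368 + 768\right) - 27159} = \frac{223}{6 \left(-441592 - 27159\right)} = \frac{223}{6 \left(-468751\right)} = \frac{223}{6} \left(- \frac{1}{468751}\right) = - \frac{223}{2812506}$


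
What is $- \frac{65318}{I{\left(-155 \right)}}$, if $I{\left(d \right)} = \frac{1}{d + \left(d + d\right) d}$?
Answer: $-3128405610$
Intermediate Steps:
$I{\left(d \right)} = \frac{1}{d + 2 d^{2}}$ ($I{\left(d \right)} = \frac{1}{d + 2 d d} = \frac{1}{d + 2 d^{2}}$)
$- \frac{65318}{I{\left(-155 \right)}} = - \frac{65318}{\frac{1}{-155} \frac{1}{1 + 2 \left(-155\right)}} = - \frac{65318}{\left(- \frac{1}{155}\right) \frac{1}{1 - 310}} = - \frac{65318}{\left(- \frac{1}{155}\right) \frac{1}{-309}} = - \frac{65318}{\left(- \frac{1}{155}\right) \left(- \frac{1}{309}\right)} = - 65318 \frac{1}{\frac{1}{47895}} = \left(-65318\right) 47895 = -3128405610$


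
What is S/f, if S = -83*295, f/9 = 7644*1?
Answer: -24485/68796 ≈ -0.35591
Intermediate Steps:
f = 68796 (f = 9*(7644*1) = 9*7644 = 68796)
S = -24485
S/f = -24485/68796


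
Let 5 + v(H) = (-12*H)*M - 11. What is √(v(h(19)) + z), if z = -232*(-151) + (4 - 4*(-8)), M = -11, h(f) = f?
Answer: 2*√9390 ≈ 193.80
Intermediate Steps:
v(H) = -16 + 132*H (v(H) = -5 + (-12*H*(-11) - 11) = -5 + (132*H - 11) = -5 + (-11 + 132*H) = -16 + 132*H)
z = 35068 (z = 35032 + (4 + 32) = 35032 + 36 = 35068)
√(v(h(19)) + z) = √((-16 + 132*19) + 35068) = √((-16 + 2508) + 35068) = √(2492 + 35068) = √37560 = 2*√9390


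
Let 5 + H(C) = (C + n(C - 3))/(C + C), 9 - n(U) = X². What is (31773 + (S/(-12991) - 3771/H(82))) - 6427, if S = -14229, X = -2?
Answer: 249399462299/9522403 ≈ 26191.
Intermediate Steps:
n(U) = 5 (n(U) = 9 - 1*(-2)² = 9 - 1*4 = 9 - 4 = 5)
H(C) = -5 + (5 + C)/(2*C) (H(C) = -5 + (C + 5)/(C + C) = -5 + (5 + C)/((2*C)) = -5 + (5 + C)*(1/(2*C)) = -5 + (5 + C)/(2*C))
(31773 + (S/(-12991) - 3771/H(82))) - 6427 = (31773 + (-14229/(-12991) - 3771*164/(5 - 9*82))) - 6427 = (31773 + (-14229*(-1/12991) - 3771*164/(5 - 738))) - 6427 = (31773 + (14229/12991 - 3771/((½)*(1/82)*(-733)))) - 6427 = (31773 + (14229/12991 - 3771/(-733/164))) - 6427 = (31773 + (14229/12991 - 3771*(-164/733))) - 6427 = (31773 + (14229/12991 + 618444/733)) - 6427 = (31773 + 8044635861/9522403) - 6427 = 310599946380/9522403 - 6427 = 249399462299/9522403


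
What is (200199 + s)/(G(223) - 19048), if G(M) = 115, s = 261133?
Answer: -461332/18933 ≈ -24.367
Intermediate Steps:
(200199 + s)/(G(223) - 19048) = (200199 + 261133)/(115 - 19048) = 461332/(-18933) = 461332*(-1/18933) = -461332/18933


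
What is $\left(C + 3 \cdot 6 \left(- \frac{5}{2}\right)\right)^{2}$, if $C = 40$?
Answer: $25$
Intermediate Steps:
$\left(C + 3 \cdot 6 \left(- \frac{5}{2}\right)\right)^{2} = \left(40 + 3 \cdot 6 \left(- \frac{5}{2}\right)\right)^{2} = \left(40 + 18 \left(\left(-5\right) \frac{1}{2}\right)\right)^{2} = \left(40 + 18 \left(- \frac{5}{2}\right)\right)^{2} = \left(40 - 45\right)^{2} = \left(-5\right)^{2} = 25$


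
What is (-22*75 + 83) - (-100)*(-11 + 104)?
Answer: 7733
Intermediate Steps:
(-22*75 + 83) - (-100)*(-11 + 104) = (-1650 + 83) - (-100)*93 = -1567 - 1*(-9300) = -1567 + 9300 = 7733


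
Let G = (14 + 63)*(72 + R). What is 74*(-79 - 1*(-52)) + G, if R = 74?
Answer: 9244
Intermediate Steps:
G = 11242 (G = (14 + 63)*(72 + 74) = 77*146 = 11242)
74*(-79 - 1*(-52)) + G = 74*(-79 - 1*(-52)) + 11242 = 74*(-79 + 52) + 11242 = 74*(-27) + 11242 = -1998 + 11242 = 9244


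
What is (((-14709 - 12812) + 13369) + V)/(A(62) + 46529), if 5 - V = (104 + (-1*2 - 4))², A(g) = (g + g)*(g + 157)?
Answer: -23751/73685 ≈ -0.32233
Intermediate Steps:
A(g) = 2*g*(157 + g) (A(g) = (2*g)*(157 + g) = 2*g*(157 + g))
V = -9599 (V = 5 - (104 + (-1*2 - 4))² = 5 - (104 + (-2 - 4))² = 5 - (104 - 6)² = 5 - 1*98² = 5 - 1*9604 = 5 - 9604 = -9599)
(((-14709 - 12812) + 13369) + V)/(A(62) + 46529) = (((-14709 - 12812) + 13369) - 9599)/(2*62*(157 + 62) + 46529) = ((-27521 + 13369) - 9599)/(2*62*219 + 46529) = (-14152 - 9599)/(27156 + 46529) = -23751/73685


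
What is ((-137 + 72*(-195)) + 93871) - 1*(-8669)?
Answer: 88363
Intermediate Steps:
((-137 + 72*(-195)) + 93871) - 1*(-8669) = ((-137 - 14040) + 93871) + 8669 = (-14177 + 93871) + 8669 = 79694 + 8669 = 88363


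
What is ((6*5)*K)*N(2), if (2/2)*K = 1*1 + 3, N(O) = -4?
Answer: -480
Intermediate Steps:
K = 4 (K = 1*1 + 3 = 1 + 3 = 4)
((6*5)*K)*N(2) = ((6*5)*4)*(-4) = (30*4)*(-4) = 120*(-4) = -480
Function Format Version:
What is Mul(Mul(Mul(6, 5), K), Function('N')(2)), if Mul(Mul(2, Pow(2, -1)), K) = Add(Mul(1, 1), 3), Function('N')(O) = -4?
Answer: -480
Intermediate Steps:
K = 4 (K = Add(Mul(1, 1), 3) = Add(1, 3) = 4)
Mul(Mul(Mul(6, 5), K), Function('N')(2)) = Mul(Mul(Mul(6, 5), 4), -4) = Mul(Mul(30, 4), -4) = Mul(120, -4) = -480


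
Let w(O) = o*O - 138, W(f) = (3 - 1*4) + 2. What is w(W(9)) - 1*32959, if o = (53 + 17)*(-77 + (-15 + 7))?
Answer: -39047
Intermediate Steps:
o = -5950 (o = 70*(-77 - 8) = 70*(-85) = -5950)
W(f) = 1 (W(f) = (3 - 4) + 2 = -1 + 2 = 1)
w(O) = -138 - 5950*O (w(O) = -5950*O - 138 = -138 - 5950*O)
w(W(9)) - 1*32959 = (-138 - 5950*1) - 1*32959 = (-138 - 5950) - 32959 = -6088 - 32959 = -39047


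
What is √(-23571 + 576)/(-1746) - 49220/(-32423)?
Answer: 49220/32423 - I*√2555/582 ≈ 1.5181 - 0.086851*I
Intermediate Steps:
√(-23571 + 576)/(-1746) - 49220/(-32423) = √(-22995)*(-1/1746) - 49220*(-1/32423) = (3*I*√2555)*(-1/1746) + 49220/32423 = -I*√2555/582 + 49220/32423 = 49220/32423 - I*√2555/582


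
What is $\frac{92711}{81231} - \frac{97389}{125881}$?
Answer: $\frac{3759547532}{10225439511} \approx 0.36767$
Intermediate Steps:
$\frac{92711}{81231} - \frac{97389}{125881} = \frac{3759547532}{10225439511}$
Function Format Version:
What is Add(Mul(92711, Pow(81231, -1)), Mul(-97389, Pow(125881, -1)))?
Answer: Rational(3759547532, 10225439511) ≈ 0.36767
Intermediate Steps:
Add(Mul(92711, Pow(81231, -1)), Mul(-97389, Pow(125881, -1))) = Add(Mul(92711, Rational(1, 81231)), Mul(-97389, Rational(1, 125881))) = Add(Rational(92711, 81231), Rational(-97389, 125881)) = Rational(3759547532, 10225439511)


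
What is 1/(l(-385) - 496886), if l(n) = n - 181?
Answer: -1/497452 ≈ -2.0102e-6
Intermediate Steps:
l(n) = -181 + n
1/(l(-385) - 496886) = 1/((-181 - 385) - 496886) = 1/(-566 - 496886) = 1/(-497452) = -1/497452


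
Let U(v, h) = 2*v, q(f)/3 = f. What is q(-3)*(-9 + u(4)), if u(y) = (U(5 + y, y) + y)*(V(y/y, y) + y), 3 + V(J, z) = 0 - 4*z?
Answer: 3051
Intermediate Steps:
q(f) = 3*f
V(J, z) = -3 - 4*z (V(J, z) = -3 + (0 - 4*z) = -3 - 4*z)
u(y) = (-3 - 3*y)*(10 + 3*y) (u(y) = (2*(5 + y) + y)*((-3 - 4*y) + y) = ((10 + 2*y) + y)*(-3 - 3*y) = (10 + 3*y)*(-3 - 3*y) = (-3 - 3*y)*(10 + 3*y))
q(-3)*(-9 + u(4)) = (3*(-3))*(-9 + (-30 - 39*4 - 9*4²)) = -9*(-9 + (-30 - 156 - 9*16)) = -9*(-9 + (-30 - 156 - 144)) = -9*(-9 - 330) = -9*(-339) = 3051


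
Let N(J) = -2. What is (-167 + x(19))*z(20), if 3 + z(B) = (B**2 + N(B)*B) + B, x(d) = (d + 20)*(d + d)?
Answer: 495755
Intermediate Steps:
x(d) = 2*d*(20 + d) (x(d) = (20 + d)*(2*d) = 2*d*(20 + d))
z(B) = -3 + B**2 - B (z(B) = -3 + ((B**2 - 2*B) + B) = -3 + (B**2 - B) = -3 + B**2 - B)
(-167 + x(19))*z(20) = (-167 + 2*19*(20 + 19))*(-3 + 20**2 - 1*20) = (-167 + 2*19*39)*(-3 + 400 - 20) = (-167 + 1482)*377 = 1315*377 = 495755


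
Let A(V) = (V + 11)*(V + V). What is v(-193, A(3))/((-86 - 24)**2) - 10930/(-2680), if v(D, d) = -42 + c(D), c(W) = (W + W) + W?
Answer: 1632359/405350 ≈ 4.0270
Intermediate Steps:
A(V) = 2*V*(11 + V) (A(V) = (11 + V)*(2*V) = 2*V*(11 + V))
c(W) = 3*W (c(W) = 2*W + W = 3*W)
v(D, d) = -42 + 3*D
v(-193, A(3))/((-86 - 24)**2) - 10930/(-2680) = (-42 + 3*(-193))/((-86 - 24)**2) - 10930/(-2680) = (-42 - 579)/((-110)**2) - 10930*(-1/2680) = -621/12100 + 1093/268 = 1632359/405350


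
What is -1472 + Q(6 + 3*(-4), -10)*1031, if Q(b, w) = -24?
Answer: -26216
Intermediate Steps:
-1472 + Q(6 + 3*(-4), -10)*1031 = -1472 - 24*1031 = -1472 - 24744 = -26216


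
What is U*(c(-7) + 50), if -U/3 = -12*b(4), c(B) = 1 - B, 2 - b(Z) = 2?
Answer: 0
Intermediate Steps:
b(Z) = 0 (b(Z) = 2 - 1*2 = 2 - 2 = 0)
U = 0 (U = -(-36)*0 = -3*0 = 0)
U*(c(-7) + 50) = 0*((1 - 1*(-7)) + 50) = 0*((1 + 7) + 50) = 0*(8 + 50) = 0*58 = 0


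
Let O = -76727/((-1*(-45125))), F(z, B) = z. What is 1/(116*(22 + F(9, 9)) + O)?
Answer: 45125/162192773 ≈ 0.00027822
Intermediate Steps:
O = -76727/45125 ≈ -1.7003
1/(116*(22 + F(9, 9)) + O) = 1/(116*(22 + 9) - 76727/45125) = 1/(116*31 - 76727/45125) = 1/(3596 - 76727/45125) = 1/(162192773/45125) = 45125/162192773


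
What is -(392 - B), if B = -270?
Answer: -662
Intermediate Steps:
-(392 - B) = -(392 - 1*(-270)) = -(392 + 270) = -1*662 = -662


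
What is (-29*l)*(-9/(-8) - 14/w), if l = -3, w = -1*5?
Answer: 13659/40 ≈ 341.48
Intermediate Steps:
w = -5
(-29*l)*(-9/(-8) - 14/w) = (-29*(-3))*(-9/(-8) - 14/(-5)) = 87*(-9*(-⅛) - 14*(-⅕)) = 87*(9/8 + 14/5) = 87*(157/40) = 13659/40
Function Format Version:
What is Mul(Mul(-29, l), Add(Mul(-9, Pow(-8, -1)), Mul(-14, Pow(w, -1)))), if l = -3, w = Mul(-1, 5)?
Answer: Rational(13659, 40) ≈ 341.48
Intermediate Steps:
w = -5
Mul(Mul(-29, l), Add(Mul(-9, Pow(-8, -1)), Mul(-14, Pow(w, -1)))) = Mul(Mul(-29, -3), Add(Mul(-9, Pow(-8, -1)), Mul(-14, Pow(-5, -1)))) = Mul(87, Add(Mul(-9, Rational(-1, 8)), Mul(-14, Rational(-1, 5)))) = Mul(87, Add(Rational(9, 8), Rational(14, 5))) = Mul(87, Rational(157, 40)) = Rational(13659, 40)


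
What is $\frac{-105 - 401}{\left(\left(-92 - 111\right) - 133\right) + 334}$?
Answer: $253$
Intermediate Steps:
$\frac{-105 - 401}{\left(\left(-92 - 111\right) - 133\right) + 334} = - \frac{506}{\left(-203 - 133\right) + 334} = - \frac{506}{-336 + 334} = - \frac{506}{-2} = \left(-506\right) \left(- \frac{1}{2}\right) = 253$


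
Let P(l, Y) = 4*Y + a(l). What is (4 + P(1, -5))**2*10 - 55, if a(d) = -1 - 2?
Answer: 3555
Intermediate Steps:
a(d) = -3
P(l, Y) = -3 + 4*Y (P(l, Y) = 4*Y - 3 = -3 + 4*Y)
(4 + P(1, -5))**2*10 - 55 = (4 + (-3 + 4*(-5)))**2*10 - 55 = (4 + (-3 - 20))**2*10 - 55 = (4 - 23)**2*10 - 55 = (-19)**2*10 - 55 = 361*10 - 55 = 3610 - 55 = 3555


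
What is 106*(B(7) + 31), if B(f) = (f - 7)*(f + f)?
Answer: 3286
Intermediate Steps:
B(f) = 2*f*(-7 + f) (B(f) = (-7 + f)*(2*f) = 2*f*(-7 + f))
106*(B(7) + 31) = 106*(2*7*(-7 + 7) + 31) = 106*(2*7*0 + 31) = 106*(0 + 31) = 106*31 = 3286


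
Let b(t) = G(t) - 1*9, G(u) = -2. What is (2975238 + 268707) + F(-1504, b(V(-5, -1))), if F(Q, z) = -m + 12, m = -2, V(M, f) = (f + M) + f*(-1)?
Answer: 3243959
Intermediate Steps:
V(M, f) = M (V(M, f) = (M + f) - f = M)
b(t) = -11 (b(t) = -2 - 1*9 = -2 - 9 = -11)
F(Q, z) = 14 (F(Q, z) = -1*(-2) + 12 = 2 + 12 = 14)
(2975238 + 268707) + F(-1504, b(V(-5, -1))) = (2975238 + 268707) + 14 = 3243945 + 14 = 3243959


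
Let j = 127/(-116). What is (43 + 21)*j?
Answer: -2032/29 ≈ -70.069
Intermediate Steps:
j = -127/116 (j = 127*(-1/116) = -127/116 ≈ -1.0948)
(43 + 21)*j = (43 + 21)*(-127/116) = 64*(-127/116) = -2032/29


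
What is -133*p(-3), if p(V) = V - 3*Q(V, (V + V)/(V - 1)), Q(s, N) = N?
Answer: 1995/2 ≈ 997.50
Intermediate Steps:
p(V) = V - 6*V/(-1 + V) (p(V) = V - 3*(V + V)/(V - 1) = V - 3*2*V/(-1 + V) = V - 6*V/(-1 + V))
-133*p(-3) = -(-399)*(-7 - 3)/(-1 - 3) = -(-399)*(-10)/(-4) = -(-399)*(-1)*(-10)/4 = -133*(-15/2) = 1995/2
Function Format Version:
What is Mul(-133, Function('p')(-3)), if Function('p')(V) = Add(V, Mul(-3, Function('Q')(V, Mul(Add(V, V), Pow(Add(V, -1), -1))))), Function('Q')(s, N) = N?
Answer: Rational(1995, 2) ≈ 997.50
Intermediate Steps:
Function('p')(V) = Add(V, Mul(-6, V, Pow(Add(-1, V), -1))) (Function('p')(V) = Add(V, Mul(-3, Mul(Add(V, V), Pow(Add(V, -1), -1)))) = Add(V, Mul(-3, Mul(Mul(2, V), Pow(Add(-1, V), -1)))) = Add(V, Mul(-3, Mul(2, V, Pow(Add(-1, V), -1)))) = Add(V, Mul(-6, V, Pow(Add(-1, V), -1))))
Mul(-133, Function('p')(-3)) = Mul(-133, Mul(-3, Pow(Add(-1, -3), -1), Add(-7, -3))) = Mul(-133, Mul(-3, Pow(-4, -1), -10)) = Mul(-133, Mul(-3, Rational(-1, 4), -10)) = Mul(-133, Rational(-15, 2)) = Rational(1995, 2)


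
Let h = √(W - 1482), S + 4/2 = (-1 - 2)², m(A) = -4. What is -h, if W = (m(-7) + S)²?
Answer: -I*√1473 ≈ -38.38*I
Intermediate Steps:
S = 7 (S = -2 + (-1 - 2)² = -2 + (-3)² = -2 + 9 = 7)
W = 9 (W = (-4 + 7)² = 3² = 9)
h = I*√1473 (h = √(9 - 1482) = √(-1473) = I*√1473 ≈ 38.38*I)
-h = -I*√1473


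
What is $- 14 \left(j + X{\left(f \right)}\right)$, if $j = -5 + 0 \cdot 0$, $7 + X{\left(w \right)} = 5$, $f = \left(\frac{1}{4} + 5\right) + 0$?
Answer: $98$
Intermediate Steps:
$f = \frac{21}{4}$ ($f = \left(\frac{1}{4} + 5\right) + 0 = \frac{21}{4} + 0 = \frac{21}{4} \approx 5.25$)
$X{\left(w \right)} = -2$ ($X{\left(w \right)} = -7 + 5 = -2$)
$j = -5$ ($j = -5 + 0 = -5$)
$- 14 \left(j + X{\left(f \right)}\right) = - 14 \left(-5 - 2\right) = \left(-14\right) \left(-7\right) = 98$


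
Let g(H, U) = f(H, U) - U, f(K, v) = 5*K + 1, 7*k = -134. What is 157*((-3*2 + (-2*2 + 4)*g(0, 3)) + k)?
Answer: -27632/7 ≈ -3947.4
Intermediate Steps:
k = -134/7 (k = (1/7)*(-134) = -134/7 ≈ -19.143)
f(K, v) = 1 + 5*K
g(H, U) = 1 - U + 5*H (g(H, U) = (1 + 5*H) - U = 1 - U + 5*H)
157*((-3*2 + (-2*2 + 4)*g(0, 3)) + k) = 157*((-3*2 + (-2*2 + 4)*(1 - 1*3 + 5*0)) - 134/7) = 157*((-6 + (-4 + 4)*(1 - 3 + 0)) - 134/7) = 157*((-6 + 0*(-2)) - 134/7) = 157*((-6 + 0) - 134/7) = 157*(-6 - 134/7) = 157*(-176/7) = -27632/7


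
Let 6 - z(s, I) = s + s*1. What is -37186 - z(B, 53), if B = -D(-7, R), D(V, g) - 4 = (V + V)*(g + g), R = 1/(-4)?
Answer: -37214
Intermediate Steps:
R = -¼ ≈ -0.25000
D(V, g) = 4 + 4*V*g (D(V, g) = 4 + (V + V)*(g + g) = 4 + (2*V)*(2*g) = 4 + 4*V*g)
B = -11 (B = -(4 + 4*(-7)*(-¼)) = -(4 + 7) = -1*11 = -11)
z(s, I) = 6 - 2*s (z(s, I) = 6 - (s + s*1) = 6 - (s + s) = 6 - 2*s)
-37186 - z(B, 53) = -37186 - (6 - 2*(-11)) = -37186 - (6 + 22) = -37186 - 1*28 = -37186 - 28 = -37214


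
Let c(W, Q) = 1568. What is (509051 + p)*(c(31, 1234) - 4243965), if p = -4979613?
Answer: 18965898817114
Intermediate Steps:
(509051 + p)*(c(31, 1234) - 4243965) = (509051 - 4979613)*(1568 - 4243965) = -4470562*(-4242397) = 18965898817114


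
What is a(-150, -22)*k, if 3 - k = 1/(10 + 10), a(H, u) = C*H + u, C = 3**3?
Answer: -60062/5 ≈ -12012.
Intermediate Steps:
C = 27
a(H, u) = u + 27*H (a(H, u) = 27*H + u = u + 27*H)
k = 59/20 (k = 3 - 1/(10 + 10) = 3 - 1/20 = 59/20 ≈ 2.9500)
a(-150, -22)*k = (-22 + 27*(-150))*(59/20) = (-22 - 4050)*(59/20) = -4072*59/20 = -60062/5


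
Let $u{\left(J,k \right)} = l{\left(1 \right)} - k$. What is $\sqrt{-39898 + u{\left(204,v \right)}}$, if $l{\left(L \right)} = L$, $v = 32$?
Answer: $i \sqrt{39929} \approx 199.82 i$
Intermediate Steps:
$u{\left(J,k \right)} = 1 - k$
$\sqrt{-39898 + u{\left(204,v \right)}} = \sqrt{-39898 + \left(1 - 32\right)} = \sqrt{-39898 - 31} = \sqrt{-39929} = i \sqrt{39929}$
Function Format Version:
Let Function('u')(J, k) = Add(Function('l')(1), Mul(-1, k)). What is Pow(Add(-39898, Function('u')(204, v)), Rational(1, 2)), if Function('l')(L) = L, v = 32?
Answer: Mul(I, Pow(39929, Rational(1, 2))) ≈ Mul(199.82, I)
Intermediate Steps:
Function('u')(J, k) = Add(1, Mul(-1, k))
Pow(Add(-39898, Function('u')(204, v)), Rational(1, 2)) = Pow(Add(-39898, Add(1, Mul(-1, 32))), Rational(1, 2)) = Pow(Add(-39898, Add(1, -32)), Rational(1, 2)) = Pow(Add(-39898, -31), Rational(1, 2)) = Pow(-39929, Rational(1, 2)) = Mul(I, Pow(39929, Rational(1, 2)))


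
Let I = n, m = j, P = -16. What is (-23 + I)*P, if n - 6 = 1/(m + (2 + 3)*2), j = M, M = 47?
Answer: 15488/57 ≈ 271.72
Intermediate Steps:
j = 47
m = 47
n = 343/57 (n = 6 + 1/(47 + (2 + 3)*2) = 6 + 1/(47 + 5*2) = 6 + 1/(47 + 10) = 6 + 1/57 = 343/57 ≈ 6.0175)
I = 343/57 ≈ 6.0175
(-23 + I)*P = (-23 + 343/57)*(-16) = -968/57*(-16) = 15488/57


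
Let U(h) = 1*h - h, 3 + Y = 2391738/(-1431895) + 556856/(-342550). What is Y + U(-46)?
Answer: -308813607077/49049563225 ≈ -6.2960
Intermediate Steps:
Y = -308813607077/49049563225 (Y = -3 + (2391738/(-1431895) + 556856/(-342550)) = -3 + (2391738*(-1/1431895) + 556856*(-1/342550)) = -3 + (-2391738/1431895 - 278428/171275) = -3 - 161664917402/49049563225 = -308813607077/49049563225 ≈ -6.2960)
U(h) = 0 (U(h) = h - h = 0)
Y + U(-46) = -308813607077/49049563225 + 0 = -308813607077/49049563225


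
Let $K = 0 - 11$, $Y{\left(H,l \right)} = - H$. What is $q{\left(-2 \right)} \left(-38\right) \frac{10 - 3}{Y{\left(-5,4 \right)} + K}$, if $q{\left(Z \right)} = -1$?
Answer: $- \frac{133}{3} \approx -44.333$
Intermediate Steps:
$K = -11$ ($K = 0 - 11 = -11$)
$q{\left(-2 \right)} \left(-38\right) \frac{10 - 3}{Y{\left(-5,4 \right)} + K} = \left(-1\right) \left(-38\right) \frac{10 - 3}{\left(-1\right) \left(-5\right) - 11} = 38 \frac{7}{5 - 11} = 38 \frac{7}{-6} = 38 \cdot 7 \left(- \frac{1}{6}\right) = 38 \left(- \frac{7}{6}\right) = - \frac{133}{3}$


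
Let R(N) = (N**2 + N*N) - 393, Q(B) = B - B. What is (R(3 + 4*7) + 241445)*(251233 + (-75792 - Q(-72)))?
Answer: 42627601534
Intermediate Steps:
Q(B) = 0
R(N) = -393 + 2*N**2 (R(N) = (N**2 + N**2) - 393 = 2*N**2 - 393 = -393 + 2*N**2)
(R(3 + 4*7) + 241445)*(251233 + (-75792 - Q(-72))) = ((-393 + 2*(3 + 4*7)**2) + 241445)*(251233 + (-75792 - 1*0)) = ((-393 + 2*(3 + 28)**2) + 241445)*(251233 + (-75792 + 0)) = ((-393 + 2*31**2) + 241445)*(251233 - 75792) = ((-393 + 2*961) + 241445)*175441 = ((-393 + 1922) + 241445)*175441 = (1529 + 241445)*175441 = 242974*175441 = 42627601534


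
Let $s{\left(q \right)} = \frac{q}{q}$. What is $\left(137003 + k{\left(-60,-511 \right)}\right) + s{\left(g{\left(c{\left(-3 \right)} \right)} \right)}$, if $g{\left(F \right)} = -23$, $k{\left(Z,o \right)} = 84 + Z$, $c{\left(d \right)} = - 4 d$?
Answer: $137028$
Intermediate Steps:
$s{\left(q \right)} = 1$
$\left(137003 + k{\left(-60,-511 \right)}\right) + s{\left(g{\left(c{\left(-3 \right)} \right)} \right)} = \left(137003 + \left(84 - 60\right)\right) + 1 = \left(137003 + 24\right) + 1 = 137027 + 1 = 137028$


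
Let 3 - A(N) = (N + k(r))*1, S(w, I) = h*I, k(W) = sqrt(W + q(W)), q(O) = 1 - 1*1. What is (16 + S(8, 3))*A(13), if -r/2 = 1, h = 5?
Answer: -310 - 31*I*sqrt(2) ≈ -310.0 - 43.841*I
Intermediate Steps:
q(O) = 0 (q(O) = 1 - 1 = 0)
r = -2 (r = -2*1 = -2)
k(W) = sqrt(W) (k(W) = sqrt(W + 0) = sqrt(W))
S(w, I) = 5*I
A(N) = 3 - N - I*sqrt(2) (A(N) = 3 - (N + sqrt(-2)) = 3 - (N + I*sqrt(2)) = 3 + (-N - I*sqrt(2)) = 3 - N - I*sqrt(2))
(16 + S(8, 3))*A(13) = (16 + 5*3)*(3 - 1*13 - I*sqrt(2)) = (16 + 15)*(3 - 13 - I*sqrt(2)) = 31*(-10 - I*sqrt(2)) = -310 - 31*I*sqrt(2)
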